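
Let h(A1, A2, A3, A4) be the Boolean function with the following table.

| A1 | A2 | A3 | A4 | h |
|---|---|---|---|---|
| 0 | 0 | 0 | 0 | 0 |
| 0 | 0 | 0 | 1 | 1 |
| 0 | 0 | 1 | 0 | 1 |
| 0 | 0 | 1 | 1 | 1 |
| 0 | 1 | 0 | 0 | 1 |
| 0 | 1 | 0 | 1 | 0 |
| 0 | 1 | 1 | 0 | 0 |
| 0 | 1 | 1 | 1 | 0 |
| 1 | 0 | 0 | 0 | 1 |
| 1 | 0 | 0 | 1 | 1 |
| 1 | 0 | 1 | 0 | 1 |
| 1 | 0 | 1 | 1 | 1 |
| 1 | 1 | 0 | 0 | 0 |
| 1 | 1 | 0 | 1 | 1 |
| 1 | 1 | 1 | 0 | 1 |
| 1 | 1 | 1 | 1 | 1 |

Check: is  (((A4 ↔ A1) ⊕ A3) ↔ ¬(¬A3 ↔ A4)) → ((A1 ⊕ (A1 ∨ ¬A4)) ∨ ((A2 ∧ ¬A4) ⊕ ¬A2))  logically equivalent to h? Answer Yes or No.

No

Evaluate (((A4 ↔ A1) ⊕ A3) ↔ ¬(¬A3 ↔ A4)) → ((A1 ⊕ (A1 ∨ ¬A4)) ∨ ((A2 ∧ ¬A4) ⊕ ¬A2)) on each row and compare to h:
  A1=0, A2=0, A3=0, A4=0: formula gives 1, but h = 0 ✗
Since they disagree at (0,0,0,0), the expression is not a correct formula for h.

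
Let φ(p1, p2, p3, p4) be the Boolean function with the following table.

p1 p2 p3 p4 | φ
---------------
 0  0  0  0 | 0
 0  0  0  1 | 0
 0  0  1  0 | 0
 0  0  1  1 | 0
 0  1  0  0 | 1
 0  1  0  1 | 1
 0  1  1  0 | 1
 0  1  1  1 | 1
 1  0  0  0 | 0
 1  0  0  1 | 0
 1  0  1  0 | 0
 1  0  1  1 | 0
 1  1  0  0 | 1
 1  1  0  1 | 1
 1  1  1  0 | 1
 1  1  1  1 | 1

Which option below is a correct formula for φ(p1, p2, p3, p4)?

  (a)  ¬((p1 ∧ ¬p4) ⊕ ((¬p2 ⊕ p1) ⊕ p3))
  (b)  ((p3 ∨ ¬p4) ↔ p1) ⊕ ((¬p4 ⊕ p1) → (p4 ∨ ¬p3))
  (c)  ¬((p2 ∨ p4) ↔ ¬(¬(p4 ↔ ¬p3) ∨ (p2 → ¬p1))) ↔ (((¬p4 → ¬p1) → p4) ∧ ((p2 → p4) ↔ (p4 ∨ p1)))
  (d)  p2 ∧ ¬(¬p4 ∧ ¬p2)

d

(a): at (0,0,1,0) it gives 1, but φ = 0 — eliminated.
(b): at (0,0,0,0) it gives 1, but φ = 0 — eliminated.
(c): at (0,0,0,0) it gives 1, but φ = 0 — eliminated.
(d) is the remaining candidate, and it agrees with φ on all 16 inputs.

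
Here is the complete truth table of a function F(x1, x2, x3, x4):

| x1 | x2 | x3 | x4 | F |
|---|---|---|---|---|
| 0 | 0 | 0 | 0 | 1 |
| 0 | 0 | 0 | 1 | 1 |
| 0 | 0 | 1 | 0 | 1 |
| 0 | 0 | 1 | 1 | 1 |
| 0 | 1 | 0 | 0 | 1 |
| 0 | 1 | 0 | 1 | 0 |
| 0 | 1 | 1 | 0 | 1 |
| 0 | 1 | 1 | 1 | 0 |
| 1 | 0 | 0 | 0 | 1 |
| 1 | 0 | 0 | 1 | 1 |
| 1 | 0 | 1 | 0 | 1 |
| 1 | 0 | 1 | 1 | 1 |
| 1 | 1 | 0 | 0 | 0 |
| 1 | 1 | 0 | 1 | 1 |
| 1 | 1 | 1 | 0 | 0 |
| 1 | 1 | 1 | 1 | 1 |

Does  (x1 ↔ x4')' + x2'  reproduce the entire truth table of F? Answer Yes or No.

Test each input against both F and the formula:
  x1=0, x2=0, x3=0, x4=0: formula gives 1, F = 1 ✓
  x1=0, x2=0, x3=0, x4=1: formula gives 1, F = 1 ✓
  x1=0, x2=0, x3=1, x4=0: formula gives 1, F = 1 ✓
  x1=0, x2=0, x3=1, x4=1: formula gives 1, F = 1 ✓
  …and likewise for the remaining 12 rows.
No disagreement on any input; they are logically equivalent.

Yes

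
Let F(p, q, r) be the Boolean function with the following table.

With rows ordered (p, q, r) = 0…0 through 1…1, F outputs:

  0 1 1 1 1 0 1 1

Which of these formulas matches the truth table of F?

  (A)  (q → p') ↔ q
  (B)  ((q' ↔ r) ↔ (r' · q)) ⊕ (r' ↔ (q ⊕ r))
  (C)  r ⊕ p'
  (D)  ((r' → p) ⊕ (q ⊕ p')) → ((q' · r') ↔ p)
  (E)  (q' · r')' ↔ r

D

(A) fails at (0,0,1): the formula yields 0, F is 1.
(B) fails at (0,0,0): the formula yields 1, F is 0.
(C) fails at (0,0,0): the formula yields 1, F is 0.
(E) fails at (0,0,0): the formula yields 1, F is 0.
(D) is the remaining candidate, and it agrees with F on all 8 inputs.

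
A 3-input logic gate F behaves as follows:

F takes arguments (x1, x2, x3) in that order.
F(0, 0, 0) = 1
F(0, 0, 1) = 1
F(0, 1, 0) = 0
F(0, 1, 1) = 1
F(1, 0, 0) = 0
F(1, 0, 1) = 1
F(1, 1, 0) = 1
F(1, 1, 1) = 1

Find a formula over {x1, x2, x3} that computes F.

F(x1, x2, x3) = not (((not x1 and x2) and not x3) or ((x1 and not x2) and not x3))

F is 0 on only 2 rows — (0,1,0), (1,0,0). Writing each as a minterm (¬x1·x2·¬x3, x1·¬x2·¬x3) and OR-ing them characterizes exactly where F=0, so F is the negation of that disjunction.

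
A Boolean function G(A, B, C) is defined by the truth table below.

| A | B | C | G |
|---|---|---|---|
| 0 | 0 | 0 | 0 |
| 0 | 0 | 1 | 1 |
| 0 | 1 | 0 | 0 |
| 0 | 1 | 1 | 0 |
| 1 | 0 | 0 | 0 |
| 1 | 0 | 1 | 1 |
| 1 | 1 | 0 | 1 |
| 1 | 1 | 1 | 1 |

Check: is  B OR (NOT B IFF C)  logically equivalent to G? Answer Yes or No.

No

Evaluate B OR (NOT B IFF C) on each row and compare to G:
  A=0, B=0, C=0: formula gives 0, G = 0 ✓
  A=0, B=0, C=1: formula gives 1, G = 1 ✓
  A=0, B=1, C=0: formula gives 1, but G = 0 ✗
Since they disagree at (0,1,0), the expression is not a correct formula for G.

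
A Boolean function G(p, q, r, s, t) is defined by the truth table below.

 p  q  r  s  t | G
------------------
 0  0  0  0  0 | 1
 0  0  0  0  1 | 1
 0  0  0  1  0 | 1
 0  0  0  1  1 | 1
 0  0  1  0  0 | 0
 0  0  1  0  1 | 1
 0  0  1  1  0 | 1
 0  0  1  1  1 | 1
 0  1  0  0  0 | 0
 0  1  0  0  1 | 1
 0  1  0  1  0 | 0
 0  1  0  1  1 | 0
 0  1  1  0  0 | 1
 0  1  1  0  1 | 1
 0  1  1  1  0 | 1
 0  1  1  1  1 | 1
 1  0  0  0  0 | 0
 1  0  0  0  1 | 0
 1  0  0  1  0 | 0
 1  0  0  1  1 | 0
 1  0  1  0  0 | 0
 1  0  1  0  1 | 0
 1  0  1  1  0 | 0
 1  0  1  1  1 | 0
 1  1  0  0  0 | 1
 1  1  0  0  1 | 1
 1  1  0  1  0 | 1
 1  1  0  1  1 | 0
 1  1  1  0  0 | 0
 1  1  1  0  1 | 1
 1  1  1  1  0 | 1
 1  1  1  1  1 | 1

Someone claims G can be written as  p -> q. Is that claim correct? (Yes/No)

Test each input against both G and the formula:
  p=0, q=0, r=0, s=0, t=0: formula gives 1, G = 1 ✓
  p=0, q=0, r=0, s=0, t=1: formula gives 1, G = 1 ✓
  p=0, q=0, r=0, s=1, t=0: formula gives 1, G = 1 ✓
  p=0, q=0, r=0, s=1, t=1: formula gives 1, G = 1 ✓
  p=0, q=0, r=1, s=0, t=0: formula gives 1, but G = 0 ✗
A single disagreement suffices: at (0,0,1,0,0) they differ, so the formula does not compute G.

No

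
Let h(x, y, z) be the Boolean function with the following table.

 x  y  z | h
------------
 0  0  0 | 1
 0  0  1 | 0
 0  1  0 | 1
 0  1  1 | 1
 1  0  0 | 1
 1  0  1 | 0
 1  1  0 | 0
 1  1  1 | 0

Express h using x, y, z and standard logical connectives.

h(x, y, z) = ((((x' · y') · z') + ((x' · y) · z')) + ((x' · y) · z)) + ((x · y') · z')

h=1 on 4 inputs: (0,0,0), (0,1,0), (0,1,1), (1,0,0). Reading each as a conjunction of literals (¬x·¬y·¬z, ¬x·y·¬z, ¬x·y·z, x·¬y·¬z) and taking the OR gives the canonical DNF.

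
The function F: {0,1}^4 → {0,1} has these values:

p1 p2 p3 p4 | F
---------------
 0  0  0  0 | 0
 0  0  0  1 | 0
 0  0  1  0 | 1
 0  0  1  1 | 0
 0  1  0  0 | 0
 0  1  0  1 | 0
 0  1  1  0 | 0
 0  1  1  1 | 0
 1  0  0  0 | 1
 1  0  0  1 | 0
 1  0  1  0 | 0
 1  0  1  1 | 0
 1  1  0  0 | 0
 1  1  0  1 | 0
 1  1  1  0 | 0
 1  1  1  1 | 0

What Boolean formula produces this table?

F(p1, p2, p3, p4) = (((~p1 & ~p2) & p3) & ~p4) | (((p1 & ~p2) & ~p3) & ~p4)

The 1-rows are (0,0,1,0), (1,0,0,0). Each contributes one minterm — ¬p1·¬p2·p3·¬p4; p1·¬p2·¬p3·¬p4 — and their disjunction is a sum-of-products form of F.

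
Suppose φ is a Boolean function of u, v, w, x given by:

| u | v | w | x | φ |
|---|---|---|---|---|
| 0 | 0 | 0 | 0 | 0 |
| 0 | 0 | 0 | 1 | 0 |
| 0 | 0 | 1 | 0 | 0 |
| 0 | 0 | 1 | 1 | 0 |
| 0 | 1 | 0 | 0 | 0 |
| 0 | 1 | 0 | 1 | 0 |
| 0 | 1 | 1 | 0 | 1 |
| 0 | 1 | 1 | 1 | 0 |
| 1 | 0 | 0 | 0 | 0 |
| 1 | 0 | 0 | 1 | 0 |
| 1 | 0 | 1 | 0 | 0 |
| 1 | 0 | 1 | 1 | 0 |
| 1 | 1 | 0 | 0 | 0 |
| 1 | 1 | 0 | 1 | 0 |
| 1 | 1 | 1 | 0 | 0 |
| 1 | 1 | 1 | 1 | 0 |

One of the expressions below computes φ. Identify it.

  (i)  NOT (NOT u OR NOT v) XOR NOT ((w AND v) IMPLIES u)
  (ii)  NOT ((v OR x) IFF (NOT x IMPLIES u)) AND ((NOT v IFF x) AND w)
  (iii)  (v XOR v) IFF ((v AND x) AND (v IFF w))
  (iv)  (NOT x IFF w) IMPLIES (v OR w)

(i) disagrees with φ on (0,1,1,1) (formula → 1, table → 0); rule it out.
(iii) disagrees with φ on (0,0,0,0) (formula → 1, table → 0); rule it out.
(iv) disagrees with φ on (0,0,0,0) (formula → 1, table → 0); rule it out.
That leaves (ii). Evaluating it on every row reproduces the table of φ exactly.

ii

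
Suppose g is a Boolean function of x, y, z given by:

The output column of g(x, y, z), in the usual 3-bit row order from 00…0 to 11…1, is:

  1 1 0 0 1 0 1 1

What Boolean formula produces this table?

There are just 3 zero rows: (0,1,0), (0,1,1), (1,0,1). Their minterms are ¬x·y·¬z, ¬x·y·z, x·¬y·z; the OR of those covers precisely the 0-outputs, and negating it yields g.

g(x, y, z) = ¬((((¬x ∧ y) ∧ ¬z) ∨ ((¬x ∧ y) ∧ z)) ∨ ((x ∧ ¬y) ∧ z))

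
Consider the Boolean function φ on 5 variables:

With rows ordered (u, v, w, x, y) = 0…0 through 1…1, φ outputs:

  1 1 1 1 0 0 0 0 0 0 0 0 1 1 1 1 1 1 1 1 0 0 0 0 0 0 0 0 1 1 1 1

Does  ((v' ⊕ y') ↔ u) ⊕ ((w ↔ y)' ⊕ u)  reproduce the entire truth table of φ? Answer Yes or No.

Yes

Check the formula against φ row by row:
  u=0, v=0, w=0, x=0, y=0: formula gives 1, φ = 1 ✓
  u=0, v=0, w=0, x=0, y=1: formula gives 1, φ = 1 ✓
  u=0, v=0, w=0, x=1, y=0: formula gives 1, φ = 1 ✓
  u=0, v=0, w=0, x=1, y=1: formula gives 1, φ = 1 ✓
  … (the remaining 28 rows also agree.)
No disagreement on any input; they are logically equivalent.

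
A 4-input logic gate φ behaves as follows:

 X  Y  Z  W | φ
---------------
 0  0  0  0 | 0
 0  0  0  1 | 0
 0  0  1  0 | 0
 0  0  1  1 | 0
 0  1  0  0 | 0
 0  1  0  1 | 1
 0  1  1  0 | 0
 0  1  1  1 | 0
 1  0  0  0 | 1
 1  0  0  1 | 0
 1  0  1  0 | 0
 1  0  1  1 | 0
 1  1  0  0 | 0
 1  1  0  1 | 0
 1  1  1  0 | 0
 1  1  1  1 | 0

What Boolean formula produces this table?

Collect the rows where φ=1 — (0,1,0,1), (1,0,0,0) — and write one minterm per row: ¬X·Y·¬Z·W, X·¬Y·¬Z·¬W. Their union (logical OR) reproduces the table exactly.

φ(X, Y, Z, W) = (((¬X ∧ Y) ∧ ¬Z) ∧ W) ∨ (((X ∧ ¬Y) ∧ ¬Z) ∧ ¬W)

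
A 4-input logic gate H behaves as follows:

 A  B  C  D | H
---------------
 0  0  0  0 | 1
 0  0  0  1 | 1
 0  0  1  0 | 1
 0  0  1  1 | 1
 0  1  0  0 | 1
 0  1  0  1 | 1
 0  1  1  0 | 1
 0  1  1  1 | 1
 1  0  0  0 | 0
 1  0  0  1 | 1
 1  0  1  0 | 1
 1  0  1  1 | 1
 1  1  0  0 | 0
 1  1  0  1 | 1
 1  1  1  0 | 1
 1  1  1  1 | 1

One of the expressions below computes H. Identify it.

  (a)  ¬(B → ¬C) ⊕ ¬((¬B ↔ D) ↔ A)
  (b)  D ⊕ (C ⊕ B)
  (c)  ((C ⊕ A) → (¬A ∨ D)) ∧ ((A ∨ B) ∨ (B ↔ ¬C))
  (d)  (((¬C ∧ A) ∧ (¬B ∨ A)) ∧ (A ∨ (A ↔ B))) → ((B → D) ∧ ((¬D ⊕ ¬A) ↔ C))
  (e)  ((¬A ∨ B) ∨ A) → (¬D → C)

d

(a): at (0,0,0,0) it gives 0, but H = 1 — eliminated.
(b): at (0,0,0,0) it gives 0, but H = 1 — eliminated.
(c): at (0,0,0,0) it gives 0, but H = 1 — eliminated.
(e): at (0,0,0,0) it gives 0, but H = 1 — eliminated.
That leaves (d). Evaluating it on every row reproduces the table of H exactly.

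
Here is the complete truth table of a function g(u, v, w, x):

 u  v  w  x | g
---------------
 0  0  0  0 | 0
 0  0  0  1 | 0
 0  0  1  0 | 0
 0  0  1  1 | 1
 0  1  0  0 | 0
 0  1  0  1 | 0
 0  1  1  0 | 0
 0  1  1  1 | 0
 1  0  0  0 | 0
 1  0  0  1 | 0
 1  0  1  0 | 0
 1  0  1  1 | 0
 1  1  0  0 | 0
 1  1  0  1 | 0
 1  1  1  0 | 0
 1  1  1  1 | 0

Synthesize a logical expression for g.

g(u, v, w, x) = ((u' · v') · w) · x

g is 1 on exactly one input, (0,0,1,1), whose minterm is ¬u·¬v·w·x. So g is just that conjunction.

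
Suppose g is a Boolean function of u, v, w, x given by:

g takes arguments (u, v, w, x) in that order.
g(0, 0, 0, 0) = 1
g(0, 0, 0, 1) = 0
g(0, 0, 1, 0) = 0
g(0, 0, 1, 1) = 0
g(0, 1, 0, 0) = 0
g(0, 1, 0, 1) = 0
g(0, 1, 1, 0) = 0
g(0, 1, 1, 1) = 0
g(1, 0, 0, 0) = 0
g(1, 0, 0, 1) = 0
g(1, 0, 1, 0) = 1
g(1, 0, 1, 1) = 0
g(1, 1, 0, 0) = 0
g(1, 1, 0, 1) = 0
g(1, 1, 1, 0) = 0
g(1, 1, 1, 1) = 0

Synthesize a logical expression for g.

g(u, v, w, x) = (((u' · v') · w') · x') + (((u · v') · w) · x')

The 1-rows are (0,0,0,0), (1,0,1,0). Each contributes one minterm — ¬u·¬v·¬w·¬x; u·¬v·w·¬x — and their disjunction is a sum-of-products form of g.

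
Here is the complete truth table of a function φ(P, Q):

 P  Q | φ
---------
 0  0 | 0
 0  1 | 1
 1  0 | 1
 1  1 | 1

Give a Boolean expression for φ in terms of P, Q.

The output is 1 whenever at least one input is 1 — the OR of all inputs.

φ(P, Q) = P or Q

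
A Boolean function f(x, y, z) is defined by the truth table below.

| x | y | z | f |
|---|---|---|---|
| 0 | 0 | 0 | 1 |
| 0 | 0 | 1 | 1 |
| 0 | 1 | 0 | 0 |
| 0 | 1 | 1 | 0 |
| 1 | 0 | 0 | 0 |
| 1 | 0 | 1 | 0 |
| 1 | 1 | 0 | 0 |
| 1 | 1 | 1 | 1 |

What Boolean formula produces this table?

f(x, y, z) = (((~x & ~y) & ~z) | ((~x & ~y) & z)) | ((x & y) & z)

Collect the rows where f=1 — (0,0,0), (0,0,1), (1,1,1) — and write one minterm per row: ¬x·¬y·¬z, ¬x·¬y·z, x·y·z. Their union (logical OR) reproduces the table exactly.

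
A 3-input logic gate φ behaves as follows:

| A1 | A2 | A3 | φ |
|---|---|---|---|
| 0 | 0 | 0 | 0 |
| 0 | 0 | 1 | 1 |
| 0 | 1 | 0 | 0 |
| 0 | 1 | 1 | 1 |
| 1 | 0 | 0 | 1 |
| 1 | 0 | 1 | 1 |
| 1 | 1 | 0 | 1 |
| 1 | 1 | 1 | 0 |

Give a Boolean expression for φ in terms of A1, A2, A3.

φ(A1, A2, A3) = NOT ((((NOT A1 AND NOT A2) AND NOT A3) OR ((NOT A1 AND A2) AND NOT A3)) OR ((A1 AND A2) AND A3))

The 0-rows are (0,0,0), (0,1,0), (1,1,1). Take each as a conjunction (¬A1·¬A2·¬A3, ¬A1·A2·¬A3, A1·A2·A3), form their disjunction, and complement — that gives a formula that is 1 everywhere φ is.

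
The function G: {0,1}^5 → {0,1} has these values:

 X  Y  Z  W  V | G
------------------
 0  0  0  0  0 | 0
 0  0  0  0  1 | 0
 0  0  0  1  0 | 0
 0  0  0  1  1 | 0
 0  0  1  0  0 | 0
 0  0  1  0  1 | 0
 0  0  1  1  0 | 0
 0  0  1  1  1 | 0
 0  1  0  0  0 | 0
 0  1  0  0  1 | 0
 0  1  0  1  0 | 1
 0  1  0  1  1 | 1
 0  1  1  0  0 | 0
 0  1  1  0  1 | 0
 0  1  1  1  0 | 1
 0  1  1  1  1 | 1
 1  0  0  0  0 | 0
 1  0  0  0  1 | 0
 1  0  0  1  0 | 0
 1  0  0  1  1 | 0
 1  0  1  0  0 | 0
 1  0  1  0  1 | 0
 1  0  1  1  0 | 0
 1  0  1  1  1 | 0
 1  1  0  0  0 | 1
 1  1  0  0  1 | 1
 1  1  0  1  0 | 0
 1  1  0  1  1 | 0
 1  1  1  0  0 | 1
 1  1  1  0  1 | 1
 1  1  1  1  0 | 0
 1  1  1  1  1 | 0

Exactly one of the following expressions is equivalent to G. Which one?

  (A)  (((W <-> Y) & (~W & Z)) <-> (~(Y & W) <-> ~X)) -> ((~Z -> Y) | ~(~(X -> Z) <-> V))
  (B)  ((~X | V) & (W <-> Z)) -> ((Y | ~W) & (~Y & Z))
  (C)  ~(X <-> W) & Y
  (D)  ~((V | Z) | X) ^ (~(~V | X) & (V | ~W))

(A): at (0,0,0,0,0) it gives 1, but G = 0 — eliminated.
(B): at (0,0,0,1,0) it gives 1, but G = 0 — eliminated.
(D): at (0,0,0,0,0) it gives 1, but G = 0 — eliminated.
That leaves (C). Evaluating it on every row reproduces the table of G exactly.

C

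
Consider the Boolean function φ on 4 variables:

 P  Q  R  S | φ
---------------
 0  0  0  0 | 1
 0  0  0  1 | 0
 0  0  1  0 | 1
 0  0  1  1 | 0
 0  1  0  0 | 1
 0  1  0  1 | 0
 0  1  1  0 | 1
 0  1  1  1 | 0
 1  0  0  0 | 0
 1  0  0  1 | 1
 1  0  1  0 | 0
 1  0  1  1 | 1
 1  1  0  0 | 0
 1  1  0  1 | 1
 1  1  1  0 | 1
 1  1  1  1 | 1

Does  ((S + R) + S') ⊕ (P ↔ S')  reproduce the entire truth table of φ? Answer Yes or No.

Evaluate ((S + R) + S') ⊕ (P ↔ S') on each row and compare to φ:
  P=0, Q=0, R=0, S=0: formula gives 1, φ = 1 ✓
  P=0, Q=0, R=0, S=1: formula gives 0, φ = 0 ✓
  P=0, Q=0, R=1, S=0: formula gives 1, φ = 1 ✓
  P=0, Q=0, R=1, S=1: formula gives 0, φ = 0 ✓
  …
  P=1, Q=1, R=1, S=0: formula gives 0, but φ = 1 ✗
Since they disagree at (1,1,1,0), the expression is not a correct formula for φ.

No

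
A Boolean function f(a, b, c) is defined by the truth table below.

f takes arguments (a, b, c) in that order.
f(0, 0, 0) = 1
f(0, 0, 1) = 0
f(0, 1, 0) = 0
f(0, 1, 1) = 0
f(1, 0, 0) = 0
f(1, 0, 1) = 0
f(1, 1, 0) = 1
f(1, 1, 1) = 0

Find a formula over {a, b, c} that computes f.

Collect the rows where f=1 — (0,0,0), (1,1,0) — and write one minterm per row: ¬a·¬b·¬c, a·b·¬c. Their union (logical OR) reproduces the table exactly.

f(a, b, c) = ((a' · b') · c') + ((a · b) · c')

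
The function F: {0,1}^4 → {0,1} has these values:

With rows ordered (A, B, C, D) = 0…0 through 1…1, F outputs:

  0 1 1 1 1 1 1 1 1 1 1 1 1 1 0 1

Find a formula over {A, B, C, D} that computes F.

The 0-rows are (0,0,0,0), (1,1,1,0). Take each as a conjunction (¬A·¬B·¬C·¬D, A·B·C·¬D), form their disjunction, and complement — that gives a formula that is 1 everywhere F is.

F(A, B, C, D) = ((((A' · B') · C') · D') + (((A · B) · C) · D'))'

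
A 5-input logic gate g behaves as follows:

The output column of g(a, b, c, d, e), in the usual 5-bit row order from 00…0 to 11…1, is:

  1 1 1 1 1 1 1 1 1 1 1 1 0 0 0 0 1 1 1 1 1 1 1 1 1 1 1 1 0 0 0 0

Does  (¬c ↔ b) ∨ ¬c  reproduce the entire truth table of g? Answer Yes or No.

Evaluate (¬c ↔ b) ∨ ¬c on each row and compare to g:
  a=0, b=0, c=0, d=0, e=0: formula gives 1, g = 1 ✓
  a=0, b=0, c=0, d=0, e=1: formula gives 1, g = 1 ✓
  a=0, b=0, c=0, d=1, e=0: formula gives 1, g = 1 ✓
  a=0, b=0, c=0, d=1, e=1: formula gives 1, g = 1 ✓
  …and likewise for the remaining 28 rows.
All 32 rows match — the expression computes g exactly.

Yes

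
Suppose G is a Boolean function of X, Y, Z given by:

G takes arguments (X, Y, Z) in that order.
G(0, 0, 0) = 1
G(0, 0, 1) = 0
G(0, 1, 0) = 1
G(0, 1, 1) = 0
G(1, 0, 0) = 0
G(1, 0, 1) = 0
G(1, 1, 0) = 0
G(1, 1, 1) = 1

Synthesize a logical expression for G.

Collect the rows where G=1 — (0,0,0), (0,1,0), (1,1,1) — and write one minterm per row: ¬X·¬Y·¬Z, ¬X·Y·¬Z, X·Y·Z. Their union (logical OR) reproduces the table exactly.

G(X, Y, Z) = (((X' · Y') · Z') + ((X' · Y) · Z')) + ((X · Y) · Z)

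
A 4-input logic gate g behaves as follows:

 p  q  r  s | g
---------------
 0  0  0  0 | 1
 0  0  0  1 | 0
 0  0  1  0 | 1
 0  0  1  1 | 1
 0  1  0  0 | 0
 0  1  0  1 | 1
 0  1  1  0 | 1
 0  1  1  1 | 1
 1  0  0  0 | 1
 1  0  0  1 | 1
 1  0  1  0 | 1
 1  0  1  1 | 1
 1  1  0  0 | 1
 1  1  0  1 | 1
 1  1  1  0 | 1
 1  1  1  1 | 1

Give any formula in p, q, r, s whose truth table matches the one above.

g(p, q, r, s) = ((((p' · q') · r') · s) + (((p' · q) · r') · s'))'

The 0-rows are (0,0,0,1), (0,1,0,0). Take each as a conjunction (¬p·¬q·¬r·s, ¬p·q·¬r·¬s), form their disjunction, and complement — that gives a formula that is 1 everywhere g is.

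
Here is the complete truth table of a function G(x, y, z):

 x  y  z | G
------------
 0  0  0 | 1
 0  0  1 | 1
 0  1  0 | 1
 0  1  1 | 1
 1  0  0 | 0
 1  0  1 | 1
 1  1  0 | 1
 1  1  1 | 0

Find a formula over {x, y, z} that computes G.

G is 0 on only 2 rows — (1,0,0), (1,1,1). Writing each as a minterm (x·¬y·¬z, x·y·z) and OR-ing them characterizes exactly where G=0, so G is the negation of that disjunction.

G(x, y, z) = not (((x and not y) and not z) or ((x and y) and z))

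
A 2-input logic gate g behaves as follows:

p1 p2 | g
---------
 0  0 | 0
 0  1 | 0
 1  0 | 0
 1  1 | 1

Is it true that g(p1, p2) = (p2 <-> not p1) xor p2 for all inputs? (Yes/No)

Test each input against both g and the formula:
  p1=0, p2=0: formula gives 0, g = 0 ✓
  p1=0, p2=1: formula gives 0, g = 0 ✓
  p1=1, p2=0: formula gives 1, but g = 0 ✗
A single disagreement suffices: at (1,0) they differ, so the formula does not compute g.

No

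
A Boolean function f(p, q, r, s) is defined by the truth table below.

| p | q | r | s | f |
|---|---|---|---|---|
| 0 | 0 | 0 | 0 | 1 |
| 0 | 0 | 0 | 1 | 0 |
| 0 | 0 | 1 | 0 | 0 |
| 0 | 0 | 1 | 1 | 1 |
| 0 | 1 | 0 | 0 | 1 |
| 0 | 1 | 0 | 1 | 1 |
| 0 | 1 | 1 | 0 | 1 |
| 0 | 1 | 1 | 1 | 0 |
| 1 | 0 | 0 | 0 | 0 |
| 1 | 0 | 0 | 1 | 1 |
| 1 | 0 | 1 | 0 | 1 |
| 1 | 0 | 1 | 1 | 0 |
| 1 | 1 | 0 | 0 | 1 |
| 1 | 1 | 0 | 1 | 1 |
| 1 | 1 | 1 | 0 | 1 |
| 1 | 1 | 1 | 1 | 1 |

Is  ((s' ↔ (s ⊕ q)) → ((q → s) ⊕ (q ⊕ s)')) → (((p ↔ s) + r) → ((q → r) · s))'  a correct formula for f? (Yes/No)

No

Test each input against both f and the formula:
  p=0, q=0, r=0, s=0: formula gives 1, f = 1 ✓
  p=0, q=0, r=0, s=1: formula gives 0, f = 0 ✓
  p=0, q=0, r=1, s=0: formula gives 1, but f = 0 ✗
Since they disagree at (0,0,1,0), the expression is not a correct formula for f.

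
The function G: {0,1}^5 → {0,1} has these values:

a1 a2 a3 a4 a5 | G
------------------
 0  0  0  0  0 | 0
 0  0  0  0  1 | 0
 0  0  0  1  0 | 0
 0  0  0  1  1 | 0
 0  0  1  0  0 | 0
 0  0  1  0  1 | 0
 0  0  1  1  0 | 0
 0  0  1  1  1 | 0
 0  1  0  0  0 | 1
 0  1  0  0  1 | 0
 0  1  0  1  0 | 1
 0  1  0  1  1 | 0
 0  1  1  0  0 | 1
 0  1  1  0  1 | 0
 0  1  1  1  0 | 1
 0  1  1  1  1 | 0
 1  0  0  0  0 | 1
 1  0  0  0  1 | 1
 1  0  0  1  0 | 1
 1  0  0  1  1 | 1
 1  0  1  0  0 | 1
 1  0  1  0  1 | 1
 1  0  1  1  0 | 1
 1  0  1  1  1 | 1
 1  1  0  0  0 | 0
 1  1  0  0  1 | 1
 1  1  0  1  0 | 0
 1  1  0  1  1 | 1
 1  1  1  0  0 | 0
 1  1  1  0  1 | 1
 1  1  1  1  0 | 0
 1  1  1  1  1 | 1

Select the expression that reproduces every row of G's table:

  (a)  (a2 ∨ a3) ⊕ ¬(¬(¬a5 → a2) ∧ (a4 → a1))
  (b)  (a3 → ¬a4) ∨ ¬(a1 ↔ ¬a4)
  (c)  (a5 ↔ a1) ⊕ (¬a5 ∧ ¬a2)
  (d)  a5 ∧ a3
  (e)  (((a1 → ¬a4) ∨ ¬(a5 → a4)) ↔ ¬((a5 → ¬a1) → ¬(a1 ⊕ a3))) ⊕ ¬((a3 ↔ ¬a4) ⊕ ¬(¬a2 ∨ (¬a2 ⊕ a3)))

c

(a) disagrees with G on (0,0,0,0,1) (formula → 1, table → 0); rule it out.
(b) disagrees with G on (0,0,0,0,0) (formula → 1, table → 0); rule it out.
(d) disagrees with G on (0,0,1,0,1) (formula → 1, table → 0); rule it out.
(e) disagrees with G on (0,0,0,0,0) (formula → 1, table → 0); rule it out.
That leaves (c). Evaluating it on every row reproduces the table of G exactly.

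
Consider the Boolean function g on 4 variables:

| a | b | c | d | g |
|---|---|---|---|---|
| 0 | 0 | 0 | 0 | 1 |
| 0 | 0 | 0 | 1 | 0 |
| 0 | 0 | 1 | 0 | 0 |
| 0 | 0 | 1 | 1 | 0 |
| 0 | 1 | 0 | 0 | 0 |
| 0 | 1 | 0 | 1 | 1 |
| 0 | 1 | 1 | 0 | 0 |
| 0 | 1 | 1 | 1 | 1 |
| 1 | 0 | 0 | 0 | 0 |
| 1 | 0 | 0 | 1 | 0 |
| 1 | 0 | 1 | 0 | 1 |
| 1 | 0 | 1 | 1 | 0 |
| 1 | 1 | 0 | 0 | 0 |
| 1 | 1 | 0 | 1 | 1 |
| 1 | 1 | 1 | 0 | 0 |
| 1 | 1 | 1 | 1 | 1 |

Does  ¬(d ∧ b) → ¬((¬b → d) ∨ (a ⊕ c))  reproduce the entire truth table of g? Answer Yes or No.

Yes

Check the formula against g row by row:
  a=0, b=0, c=0, d=0: formula gives 1, g = 1 ✓
  a=0, b=0, c=0, d=1: formula gives 0, g = 0 ✓
  a=0, b=0, c=1, d=0: formula gives 0, g = 0 ✓
  a=0, b=0, c=1, d=1: formula gives 0, g = 0 ✓
  … (the remaining 12 rows also agree.)
No disagreement on any input; they are logically equivalent.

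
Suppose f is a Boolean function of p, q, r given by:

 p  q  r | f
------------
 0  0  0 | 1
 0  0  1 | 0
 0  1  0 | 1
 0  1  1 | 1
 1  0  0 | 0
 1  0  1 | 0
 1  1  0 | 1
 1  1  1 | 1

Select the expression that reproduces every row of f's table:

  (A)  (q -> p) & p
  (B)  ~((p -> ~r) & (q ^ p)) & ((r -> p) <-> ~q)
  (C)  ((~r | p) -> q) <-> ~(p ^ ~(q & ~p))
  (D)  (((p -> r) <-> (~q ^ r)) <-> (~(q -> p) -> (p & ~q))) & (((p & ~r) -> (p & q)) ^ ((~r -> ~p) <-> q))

C

(A) fails at (0,0,0): the formula yields 0, f is 1.
(B) fails at (0,1,0): the formula yields 0, f is 1.
(D) fails at (0,1,0): the formula yields 0, f is 1.
That leaves (C). Evaluating it on every row reproduces the table of f exactly.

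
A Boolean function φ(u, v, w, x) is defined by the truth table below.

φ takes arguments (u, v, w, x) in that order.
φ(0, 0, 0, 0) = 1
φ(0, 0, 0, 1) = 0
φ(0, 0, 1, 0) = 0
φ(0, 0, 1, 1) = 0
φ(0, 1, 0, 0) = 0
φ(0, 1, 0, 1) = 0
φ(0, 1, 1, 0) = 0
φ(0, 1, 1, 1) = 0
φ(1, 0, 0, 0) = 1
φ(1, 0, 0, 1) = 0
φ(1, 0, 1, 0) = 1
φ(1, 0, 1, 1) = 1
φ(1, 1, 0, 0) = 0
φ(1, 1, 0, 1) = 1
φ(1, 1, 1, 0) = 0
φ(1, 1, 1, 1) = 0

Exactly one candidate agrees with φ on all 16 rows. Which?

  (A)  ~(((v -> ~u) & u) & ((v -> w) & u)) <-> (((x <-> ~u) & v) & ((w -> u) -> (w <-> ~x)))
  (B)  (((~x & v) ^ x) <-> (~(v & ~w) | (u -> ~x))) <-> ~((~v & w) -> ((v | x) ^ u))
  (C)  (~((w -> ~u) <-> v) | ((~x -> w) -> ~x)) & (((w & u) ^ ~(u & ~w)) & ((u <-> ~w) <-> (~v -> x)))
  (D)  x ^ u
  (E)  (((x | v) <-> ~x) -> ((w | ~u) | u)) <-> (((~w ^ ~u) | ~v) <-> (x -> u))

(A): at (0,0,0,0) it gives 0, but φ = 1 — eliminated.
(C): at (0,0,1,1) it gives 1, but φ = 0 — eliminated.
(D): at (0,0,0,0) it gives 0, but φ = 1 — eliminated.
(E): at (0,0,1,0) it gives 1, but φ = 0 — eliminated.
Only (B) survives; checking it on all 16 rows confirms it matches φ.

B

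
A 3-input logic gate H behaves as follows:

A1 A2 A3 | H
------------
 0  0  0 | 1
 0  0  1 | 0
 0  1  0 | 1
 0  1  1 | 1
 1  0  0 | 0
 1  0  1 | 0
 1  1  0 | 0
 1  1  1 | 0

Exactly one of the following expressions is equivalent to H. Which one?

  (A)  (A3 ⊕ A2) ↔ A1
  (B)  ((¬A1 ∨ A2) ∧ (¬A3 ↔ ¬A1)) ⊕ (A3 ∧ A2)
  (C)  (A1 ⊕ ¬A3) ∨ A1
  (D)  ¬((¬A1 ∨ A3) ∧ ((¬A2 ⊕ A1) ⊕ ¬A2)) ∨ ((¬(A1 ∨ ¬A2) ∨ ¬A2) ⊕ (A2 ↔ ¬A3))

(A) fails at (0,1,0): the formula yields 0, H is 1.
(C) fails at (0,1,1): the formula yields 0, H is 1.
(D) fails at (0,0,1): the formula yields 1, H is 0.
(B) is the remaining candidate, and it agrees with H on all 8 inputs.

B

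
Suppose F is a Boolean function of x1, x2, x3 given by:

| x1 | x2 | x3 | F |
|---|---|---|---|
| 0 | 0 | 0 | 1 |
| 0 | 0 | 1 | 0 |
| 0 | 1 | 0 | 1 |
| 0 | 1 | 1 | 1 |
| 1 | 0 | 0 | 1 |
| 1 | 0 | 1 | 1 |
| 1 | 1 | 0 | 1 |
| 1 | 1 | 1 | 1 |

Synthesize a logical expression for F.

F(x1, x2, x3) = not ((not x1 and not x2) and x3)

F is 0 on exactly one input, (0,0,1), whose minterm is ¬x1·¬x2·x3. So F is the negation of that single conjunction.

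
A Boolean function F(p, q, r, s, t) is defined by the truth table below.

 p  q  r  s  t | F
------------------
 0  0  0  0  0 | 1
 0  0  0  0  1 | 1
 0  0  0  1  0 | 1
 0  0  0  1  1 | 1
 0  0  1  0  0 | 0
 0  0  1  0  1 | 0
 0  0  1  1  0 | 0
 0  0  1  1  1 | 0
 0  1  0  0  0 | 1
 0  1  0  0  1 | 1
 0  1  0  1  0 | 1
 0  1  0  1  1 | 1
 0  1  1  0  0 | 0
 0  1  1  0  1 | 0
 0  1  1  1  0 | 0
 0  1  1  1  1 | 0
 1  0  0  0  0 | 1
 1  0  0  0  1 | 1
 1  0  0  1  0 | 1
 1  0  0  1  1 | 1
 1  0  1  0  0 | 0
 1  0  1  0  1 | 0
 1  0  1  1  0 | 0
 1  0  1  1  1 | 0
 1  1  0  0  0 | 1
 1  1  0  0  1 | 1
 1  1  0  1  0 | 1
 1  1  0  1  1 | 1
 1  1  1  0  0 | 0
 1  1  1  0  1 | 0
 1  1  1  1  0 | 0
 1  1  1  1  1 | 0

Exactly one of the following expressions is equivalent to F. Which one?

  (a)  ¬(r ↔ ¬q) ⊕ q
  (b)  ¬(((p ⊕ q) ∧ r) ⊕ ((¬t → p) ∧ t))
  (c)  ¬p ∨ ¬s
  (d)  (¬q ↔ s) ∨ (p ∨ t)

a

(b) fails at (0,0,0,0,1): the formula yields 0, F is 1.
(c) fails at (0,0,1,0,0): the formula yields 1, F is 0.
(d) fails at (0,0,0,0,0): the formula yields 0, F is 1.
(a) is the remaining candidate, and it agrees with F on all 32 inputs.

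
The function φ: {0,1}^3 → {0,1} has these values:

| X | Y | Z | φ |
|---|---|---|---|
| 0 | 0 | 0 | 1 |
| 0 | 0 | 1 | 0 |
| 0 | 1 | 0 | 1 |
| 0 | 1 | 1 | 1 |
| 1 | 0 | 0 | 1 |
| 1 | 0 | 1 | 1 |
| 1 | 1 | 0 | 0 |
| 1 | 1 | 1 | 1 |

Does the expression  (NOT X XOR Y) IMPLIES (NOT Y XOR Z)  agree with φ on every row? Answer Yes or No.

Yes

Test each input against both φ and the formula:
  X=0, Y=0, Z=0: formula gives 1, φ = 1 ✓
  X=0, Y=0, Z=1: formula gives 0, φ = 0 ✓
  X=0, Y=1, Z=0: formula gives 1, φ = 1 ✓
  X=0, Y=1, Z=1: formula gives 1, φ = 1 ✓
  X=1, Y=0, Z=0: formula gives 1, φ = 1 ✓
  …and likewise for the remaining 3 rows.
Every row agrees, so the formula is equivalent.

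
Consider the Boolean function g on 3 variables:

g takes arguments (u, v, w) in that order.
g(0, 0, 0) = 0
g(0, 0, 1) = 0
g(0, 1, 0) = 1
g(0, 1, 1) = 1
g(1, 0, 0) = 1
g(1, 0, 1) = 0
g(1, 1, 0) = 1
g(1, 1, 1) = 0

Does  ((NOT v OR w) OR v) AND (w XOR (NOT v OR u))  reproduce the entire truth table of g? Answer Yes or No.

No

Test each input against both g and the formula:
  u=0, v=0, w=0: formula gives 1, but g = 0 ✗
A single disagreement suffices: at (0,0,0) they differ, so the formula does not compute g.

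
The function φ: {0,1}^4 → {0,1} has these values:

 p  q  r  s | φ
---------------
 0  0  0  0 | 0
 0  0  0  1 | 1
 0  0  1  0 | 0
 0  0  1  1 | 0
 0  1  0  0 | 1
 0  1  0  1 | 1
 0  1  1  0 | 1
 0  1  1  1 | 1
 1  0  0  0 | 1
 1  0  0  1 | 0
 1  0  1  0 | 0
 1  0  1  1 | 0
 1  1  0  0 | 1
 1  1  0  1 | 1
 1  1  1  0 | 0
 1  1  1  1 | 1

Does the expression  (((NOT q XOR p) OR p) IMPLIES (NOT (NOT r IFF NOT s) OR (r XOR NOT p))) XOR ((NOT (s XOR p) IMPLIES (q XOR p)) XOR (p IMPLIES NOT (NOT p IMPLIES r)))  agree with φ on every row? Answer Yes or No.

Check the formula against φ row by row:
  p=0, q=0, r=0, s=0: formula gives 0, φ = 0 ✓
  p=0, q=0, r=0, s=1: formula gives 1, φ = 1 ✓
  p=0, q=0, r=1, s=0: formula gives 0, φ = 0 ✓
  p=0, q=0, r=1, s=1: formula gives 0, φ = 0 ✓
  …and likewise for the remaining 12 rows.
All 16 rows match — the expression computes φ exactly.

Yes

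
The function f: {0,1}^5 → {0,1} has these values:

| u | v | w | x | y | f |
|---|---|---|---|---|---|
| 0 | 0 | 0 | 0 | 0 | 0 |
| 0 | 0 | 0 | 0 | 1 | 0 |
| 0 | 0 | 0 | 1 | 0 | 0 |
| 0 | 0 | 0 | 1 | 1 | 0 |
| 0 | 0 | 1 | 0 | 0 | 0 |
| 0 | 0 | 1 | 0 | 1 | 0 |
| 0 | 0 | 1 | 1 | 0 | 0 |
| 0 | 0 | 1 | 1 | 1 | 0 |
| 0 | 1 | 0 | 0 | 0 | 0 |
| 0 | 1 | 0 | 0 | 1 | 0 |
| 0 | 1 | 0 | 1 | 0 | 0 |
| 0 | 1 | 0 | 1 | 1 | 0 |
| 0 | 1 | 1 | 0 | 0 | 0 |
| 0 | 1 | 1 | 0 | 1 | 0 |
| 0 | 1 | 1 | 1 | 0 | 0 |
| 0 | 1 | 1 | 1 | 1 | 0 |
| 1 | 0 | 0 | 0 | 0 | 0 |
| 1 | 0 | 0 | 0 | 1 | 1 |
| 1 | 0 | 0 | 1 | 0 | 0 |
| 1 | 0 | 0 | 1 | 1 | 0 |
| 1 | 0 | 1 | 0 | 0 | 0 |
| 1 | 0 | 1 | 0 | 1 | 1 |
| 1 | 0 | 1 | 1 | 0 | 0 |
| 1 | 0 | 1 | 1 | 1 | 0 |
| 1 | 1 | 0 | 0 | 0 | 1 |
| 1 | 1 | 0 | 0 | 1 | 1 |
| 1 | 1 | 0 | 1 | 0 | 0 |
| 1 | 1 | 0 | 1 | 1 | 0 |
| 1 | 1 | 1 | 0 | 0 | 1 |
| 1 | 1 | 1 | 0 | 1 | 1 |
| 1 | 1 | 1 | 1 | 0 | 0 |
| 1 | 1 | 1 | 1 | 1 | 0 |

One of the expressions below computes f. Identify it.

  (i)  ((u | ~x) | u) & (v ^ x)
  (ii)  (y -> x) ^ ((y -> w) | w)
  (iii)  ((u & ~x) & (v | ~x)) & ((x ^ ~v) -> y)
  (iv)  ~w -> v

(i) disagrees with f on (0,1,0,0,0) (formula → 1, table → 0); rule it out.
(ii) disagrees with f on (0,0,0,1,1) (formula → 1, table → 0); rule it out.
(iv) disagrees with f on (0,0,1,0,0) (formula → 1, table → 0); rule it out.
Only (iii) survives; checking it on all 32 rows confirms it matches f.

iii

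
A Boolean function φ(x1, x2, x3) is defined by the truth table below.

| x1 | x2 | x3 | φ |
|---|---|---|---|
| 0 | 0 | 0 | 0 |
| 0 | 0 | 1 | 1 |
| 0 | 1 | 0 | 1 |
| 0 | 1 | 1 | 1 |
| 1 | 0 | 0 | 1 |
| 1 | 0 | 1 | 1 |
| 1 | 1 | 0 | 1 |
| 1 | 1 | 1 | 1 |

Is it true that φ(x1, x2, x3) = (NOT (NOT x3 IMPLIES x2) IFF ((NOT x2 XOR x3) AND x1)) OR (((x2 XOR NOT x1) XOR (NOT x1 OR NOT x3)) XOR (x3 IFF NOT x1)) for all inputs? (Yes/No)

Yes

Check the formula against φ row by row:
  x1=0, x2=0, x3=0: formula gives 0, φ = 0 ✓
  x1=0, x2=0, x3=1: formula gives 1, φ = 1 ✓
  x1=0, x2=1, x3=0: formula gives 1, φ = 1 ✓
  x1=0, x2=1, x3=1: formula gives 1, φ = 1 ✓
  x1=1, x2=0, x3=0: formula gives 1, φ = 1 ✓
  …and likewise for the remaining 3 rows.
No disagreement on any input; they are logically equivalent.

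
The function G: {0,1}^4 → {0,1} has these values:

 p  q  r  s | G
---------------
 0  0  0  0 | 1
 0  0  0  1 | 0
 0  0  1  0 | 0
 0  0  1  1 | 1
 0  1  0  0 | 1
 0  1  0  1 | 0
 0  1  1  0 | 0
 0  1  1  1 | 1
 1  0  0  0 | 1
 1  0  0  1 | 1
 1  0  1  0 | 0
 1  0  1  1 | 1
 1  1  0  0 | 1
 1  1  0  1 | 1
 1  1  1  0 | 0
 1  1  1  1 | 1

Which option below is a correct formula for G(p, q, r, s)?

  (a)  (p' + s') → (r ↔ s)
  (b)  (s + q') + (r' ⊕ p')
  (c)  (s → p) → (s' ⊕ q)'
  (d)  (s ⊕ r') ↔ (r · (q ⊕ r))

(b) disagrees with G on (0,0,0,1) (formula → 1, table → 0); rule it out.
(c) disagrees with G on (0,0,0,0) (formula → 0, table → 1); rule it out.
(d) disagrees with G on (0,0,0,0) (formula → 0, table → 1); rule it out.
(a) is the remaining candidate, and it agrees with G on all 16 inputs.

a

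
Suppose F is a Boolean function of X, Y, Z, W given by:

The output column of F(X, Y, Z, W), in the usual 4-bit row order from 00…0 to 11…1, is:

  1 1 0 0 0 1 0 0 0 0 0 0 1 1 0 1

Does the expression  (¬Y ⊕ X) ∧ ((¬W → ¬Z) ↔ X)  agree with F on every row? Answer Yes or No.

No

Evaluate (¬Y ⊕ X) ∧ ((¬W → ¬Z) ↔ X) on each row and compare to F:
  X=0, Y=0, Z=0, W=0: formula gives 0, but F = 1 ✗
Row (0,0,0,0) is a counterexample, so the formula is not equivalent to F.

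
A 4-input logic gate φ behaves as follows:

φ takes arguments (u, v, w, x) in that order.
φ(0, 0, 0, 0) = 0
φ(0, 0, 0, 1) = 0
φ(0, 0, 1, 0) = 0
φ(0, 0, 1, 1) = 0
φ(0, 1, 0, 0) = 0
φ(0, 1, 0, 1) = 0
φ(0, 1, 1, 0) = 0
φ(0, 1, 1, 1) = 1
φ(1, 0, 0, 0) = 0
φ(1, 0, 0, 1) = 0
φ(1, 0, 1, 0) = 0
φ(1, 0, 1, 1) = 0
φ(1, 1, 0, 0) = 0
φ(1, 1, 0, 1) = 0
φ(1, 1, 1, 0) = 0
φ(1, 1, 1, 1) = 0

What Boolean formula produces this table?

φ is 1 on exactly one input, (0,1,1,1), whose minterm is ¬u·v·w·x. So φ is just that conjunction.

φ(u, v, w, x) = ((NOT u AND v) AND w) AND x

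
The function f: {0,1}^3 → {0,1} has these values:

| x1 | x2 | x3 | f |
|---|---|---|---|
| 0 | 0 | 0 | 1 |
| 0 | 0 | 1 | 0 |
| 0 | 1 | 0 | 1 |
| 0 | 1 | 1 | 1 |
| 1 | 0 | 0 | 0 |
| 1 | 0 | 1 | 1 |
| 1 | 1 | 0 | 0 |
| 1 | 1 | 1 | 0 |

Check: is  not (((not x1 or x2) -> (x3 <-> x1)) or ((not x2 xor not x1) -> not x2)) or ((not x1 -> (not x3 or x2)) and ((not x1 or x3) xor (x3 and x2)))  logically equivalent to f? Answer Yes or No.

Yes

Test each input against both f and the formula:
  x1=0, x2=0, x3=0: formula gives 1, f = 1 ✓
  x1=0, x2=0, x3=1: formula gives 0, f = 0 ✓
  x1=0, x2=1, x3=0: formula gives 1, f = 1 ✓
  x1=0, x2=1, x3=1: formula gives 1, f = 1 ✓
  x1=1, x2=0, x3=0: formula gives 0, f = 0 ✓
  … (the remaining 3 rows also agree.)
All 8 rows match — the expression computes f exactly.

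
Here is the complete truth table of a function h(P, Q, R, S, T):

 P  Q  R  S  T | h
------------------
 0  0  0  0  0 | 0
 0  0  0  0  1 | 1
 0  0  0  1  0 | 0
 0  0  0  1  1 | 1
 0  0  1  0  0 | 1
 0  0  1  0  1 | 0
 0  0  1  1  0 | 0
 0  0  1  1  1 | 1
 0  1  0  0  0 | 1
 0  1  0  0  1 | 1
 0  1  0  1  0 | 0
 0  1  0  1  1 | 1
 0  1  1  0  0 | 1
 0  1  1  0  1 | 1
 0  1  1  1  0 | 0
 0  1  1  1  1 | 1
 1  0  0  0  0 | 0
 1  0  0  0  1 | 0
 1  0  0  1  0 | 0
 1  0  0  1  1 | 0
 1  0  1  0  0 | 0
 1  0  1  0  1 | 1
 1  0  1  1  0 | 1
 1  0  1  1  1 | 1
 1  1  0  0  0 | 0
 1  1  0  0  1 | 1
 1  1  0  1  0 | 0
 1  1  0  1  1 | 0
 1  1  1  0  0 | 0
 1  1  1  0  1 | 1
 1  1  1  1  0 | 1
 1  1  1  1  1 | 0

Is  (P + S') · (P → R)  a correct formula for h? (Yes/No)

No

Evaluate (P + S') · (P → R) on each row and compare to h:
  P=0, Q=0, R=0, S=0, T=0: formula gives 1, but h = 0 ✗
Since they disagree at (0,0,0,0,0), the expression is not a correct formula for h.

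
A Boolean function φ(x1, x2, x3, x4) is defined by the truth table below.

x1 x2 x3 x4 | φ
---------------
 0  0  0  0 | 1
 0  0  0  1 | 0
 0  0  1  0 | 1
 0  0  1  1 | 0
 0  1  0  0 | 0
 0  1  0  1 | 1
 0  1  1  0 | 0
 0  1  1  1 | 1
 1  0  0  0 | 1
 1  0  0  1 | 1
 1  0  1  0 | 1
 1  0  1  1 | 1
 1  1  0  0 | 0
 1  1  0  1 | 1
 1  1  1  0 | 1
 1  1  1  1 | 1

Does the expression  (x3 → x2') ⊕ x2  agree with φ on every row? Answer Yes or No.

Test each input against both φ and the formula:
  x1=0, x2=0, x3=0, x4=0: formula gives 1, φ = 1 ✓
  x1=0, x2=0, x3=0, x4=1: formula gives 1, but φ = 0 ✗
A single disagreement suffices: at (0,0,0,1) they differ, so the formula does not compute φ.

No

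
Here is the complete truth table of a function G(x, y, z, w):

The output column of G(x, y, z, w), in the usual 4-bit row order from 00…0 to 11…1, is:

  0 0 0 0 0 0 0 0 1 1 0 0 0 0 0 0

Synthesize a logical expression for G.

G=1 on 2 inputs: (1,0,0,0), (1,0,0,1). Reading each as a conjunction of literals (x·¬y·¬z·¬w, x·¬y·¬z·w) and taking the OR gives the canonical DNF.

G(x, y, z, w) = (((x ∧ ¬y) ∧ ¬z) ∧ ¬w) ∨ (((x ∧ ¬y) ∧ ¬z) ∧ w)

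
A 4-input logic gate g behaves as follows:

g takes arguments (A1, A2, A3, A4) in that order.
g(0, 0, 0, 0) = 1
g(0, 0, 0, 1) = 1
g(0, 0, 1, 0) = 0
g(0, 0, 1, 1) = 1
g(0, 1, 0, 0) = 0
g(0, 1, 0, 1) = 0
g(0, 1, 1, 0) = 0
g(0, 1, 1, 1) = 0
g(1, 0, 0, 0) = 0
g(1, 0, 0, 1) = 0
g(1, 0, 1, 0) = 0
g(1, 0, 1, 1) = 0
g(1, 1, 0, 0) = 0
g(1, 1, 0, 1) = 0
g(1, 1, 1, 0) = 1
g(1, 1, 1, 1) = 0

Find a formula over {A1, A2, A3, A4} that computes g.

g(A1, A2, A3, A4) = (((((~A1 & ~A2) & ~A3) & ~A4) | (((~A1 & ~A2) & ~A3) & A4)) | (((~A1 & ~A2) & A3) & A4)) | (((A1 & A2) & A3) & ~A4)

Collect the rows where g=1 — (0,0,0,0), (0,0,0,1), (0,0,1,1), (1,1,1,0) — and write one minterm per row: ¬A1·¬A2·¬A3·¬A4, ¬A1·¬A2·¬A3·A4, ¬A1·¬A2·A3·A4, A1·A2·A3·¬A4. Their union (logical OR) reproduces the table exactly.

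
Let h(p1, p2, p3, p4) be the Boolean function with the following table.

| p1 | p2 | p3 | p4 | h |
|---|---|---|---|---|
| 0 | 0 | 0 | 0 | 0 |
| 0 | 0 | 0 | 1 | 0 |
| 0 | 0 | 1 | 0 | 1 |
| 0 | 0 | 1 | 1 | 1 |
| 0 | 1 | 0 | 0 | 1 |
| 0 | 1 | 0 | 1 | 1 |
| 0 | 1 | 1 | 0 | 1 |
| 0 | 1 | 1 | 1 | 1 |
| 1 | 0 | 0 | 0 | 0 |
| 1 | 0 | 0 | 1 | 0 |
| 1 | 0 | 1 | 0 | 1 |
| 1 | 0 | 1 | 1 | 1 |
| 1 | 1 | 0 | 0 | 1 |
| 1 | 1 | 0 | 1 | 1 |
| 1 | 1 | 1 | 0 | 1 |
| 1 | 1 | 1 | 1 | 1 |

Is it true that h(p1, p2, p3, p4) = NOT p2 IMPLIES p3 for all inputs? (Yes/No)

Evaluate NOT p2 IMPLIES p3 on each row and compare to h:
  p1=0, p2=0, p3=0, p4=0: formula gives 0, h = 0 ✓
  p1=0, p2=0, p3=0, p4=1: formula gives 0, h = 0 ✓
  p1=0, p2=0, p3=1, p4=0: formula gives 1, h = 1 ✓
  p1=0, p2=0, p3=1, p4=1: formula gives 1, h = 1 ✓
  … (the remaining 12 rows also agree.)
No disagreement on any input; they are logically equivalent.

Yes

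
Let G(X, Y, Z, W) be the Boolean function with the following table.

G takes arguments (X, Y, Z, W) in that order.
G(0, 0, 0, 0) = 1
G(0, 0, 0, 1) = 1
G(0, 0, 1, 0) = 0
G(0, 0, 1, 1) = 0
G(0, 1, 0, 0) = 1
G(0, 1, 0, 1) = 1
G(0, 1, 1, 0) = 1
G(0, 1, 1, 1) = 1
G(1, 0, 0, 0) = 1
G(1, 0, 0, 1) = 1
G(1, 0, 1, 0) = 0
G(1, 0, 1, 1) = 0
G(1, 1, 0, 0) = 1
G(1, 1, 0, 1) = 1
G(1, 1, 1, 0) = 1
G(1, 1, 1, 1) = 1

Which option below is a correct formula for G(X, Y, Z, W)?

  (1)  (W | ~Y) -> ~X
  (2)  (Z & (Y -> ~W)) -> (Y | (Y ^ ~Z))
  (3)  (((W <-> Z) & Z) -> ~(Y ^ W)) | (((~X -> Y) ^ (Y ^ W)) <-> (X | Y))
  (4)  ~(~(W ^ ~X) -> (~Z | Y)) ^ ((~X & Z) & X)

2

(1) fails at (0,0,1,0): the formula yields 1, G is 0.
(3) fails at (0,0,1,0): the formula yields 1, G is 0.
(4) fails at (0,0,0,0): the formula yields 0, G is 1.
That leaves (2). Evaluating it on every row reproduces the table of G exactly.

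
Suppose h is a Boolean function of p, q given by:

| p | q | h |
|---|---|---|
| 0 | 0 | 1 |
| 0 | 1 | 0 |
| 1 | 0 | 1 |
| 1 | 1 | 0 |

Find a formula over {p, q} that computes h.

h(p, q) = (NOT p AND NOT q) OR (p AND NOT q)

h=1 on 2 inputs: (0,0), (1,0). Reading each as a conjunction of literals (¬p·¬q, p·¬q) and taking the OR gives the canonical DNF.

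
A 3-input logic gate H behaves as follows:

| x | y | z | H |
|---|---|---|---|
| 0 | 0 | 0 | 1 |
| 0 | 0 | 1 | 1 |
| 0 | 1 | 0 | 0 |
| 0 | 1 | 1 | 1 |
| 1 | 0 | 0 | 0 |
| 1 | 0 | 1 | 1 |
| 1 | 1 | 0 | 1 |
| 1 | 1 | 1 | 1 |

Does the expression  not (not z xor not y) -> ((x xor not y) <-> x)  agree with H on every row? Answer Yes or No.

No

Evaluate not (not z xor not y) -> ((x xor not y) <-> x) on each row and compare to H:
  x=0, y=0, z=0: formula gives 0, but H = 1 ✗
Row (0,0,0) is a counterexample, so the formula is not equivalent to H.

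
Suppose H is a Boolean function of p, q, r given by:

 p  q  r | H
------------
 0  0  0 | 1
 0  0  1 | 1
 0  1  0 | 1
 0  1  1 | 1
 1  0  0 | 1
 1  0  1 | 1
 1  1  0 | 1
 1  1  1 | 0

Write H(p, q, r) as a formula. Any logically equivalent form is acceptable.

The output is 0 only when every input is 1 — NAND of all inputs.

H(p, q, r) = ~((p & q) & r)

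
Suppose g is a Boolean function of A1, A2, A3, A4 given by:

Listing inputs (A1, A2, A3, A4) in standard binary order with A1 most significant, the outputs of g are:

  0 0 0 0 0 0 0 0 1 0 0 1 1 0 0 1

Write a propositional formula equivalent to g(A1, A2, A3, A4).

g(A1, A2, A3, A4) = (((((A1 & ~A2) & ~A3) & ~A4) | (((A1 & ~A2) & A3) & A4)) | (((A1 & A2) & ~A3) & ~A4)) | (((A1 & A2) & A3) & A4)

g=1 on 4 inputs: (1,0,0,0), (1,0,1,1), (1,1,0,0), (1,1,1,1). Reading each as a conjunction of literals (A1·¬A2·¬A3·¬A4, A1·¬A2·A3·A4, A1·A2·¬A3·¬A4, A1·A2·A3·A4) and taking the OR gives the canonical DNF.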